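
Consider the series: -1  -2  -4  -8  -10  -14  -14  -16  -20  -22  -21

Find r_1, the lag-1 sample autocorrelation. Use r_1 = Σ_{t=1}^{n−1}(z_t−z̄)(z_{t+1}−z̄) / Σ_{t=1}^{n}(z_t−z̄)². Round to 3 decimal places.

Mean z̄ = (-1 − 2 − 4 − 8 − 10 − 14 − 14 − 16 − 20 − 22 − 21)/11 = -12.0000
Numerator Σ_{t=1}^{10}(z_t−z̄)(z_{t+1}−z̄) = 440.0000
Denominator Σ(z_t−z̄)² = 574.0000
r_1 = 440.0000 / 574.0000 = 0.767

0.767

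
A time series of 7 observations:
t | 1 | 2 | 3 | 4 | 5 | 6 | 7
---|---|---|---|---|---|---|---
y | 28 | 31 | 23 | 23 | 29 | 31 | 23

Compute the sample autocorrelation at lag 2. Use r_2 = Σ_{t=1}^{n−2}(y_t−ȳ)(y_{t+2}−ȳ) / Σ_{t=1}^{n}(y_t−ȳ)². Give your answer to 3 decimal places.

Mean ȳ = (28 + 31 + 23 + 23 + 29 + 31 + 23)/7 = 26.8571
Deviations from mean: 1.1429, 4.1429, -3.8571, -3.8571, 2.1429, 4.1429, -3.8571
Numerator Σ_{t=1}^{5}(y_t−ȳ)(y_{t+2}−ȳ) = -52.8980
Denominator Σ(y_t−ȳ)² = 84.8571
r_2 = -52.8980 / 84.8571 = -0.623

-0.623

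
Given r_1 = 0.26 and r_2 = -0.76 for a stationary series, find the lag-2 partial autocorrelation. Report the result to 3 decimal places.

-0.888

φ_{22} = (r_2 − r_1²) / (1 − r_1²)
r_1² = (0.26)² = 0.0676
Numerator = -0.76 − 0.0676 = -0.8276; denominator = 1 − 0.0676 = 0.9324
φ_{22} = -0.8276 / 0.9324 = -0.888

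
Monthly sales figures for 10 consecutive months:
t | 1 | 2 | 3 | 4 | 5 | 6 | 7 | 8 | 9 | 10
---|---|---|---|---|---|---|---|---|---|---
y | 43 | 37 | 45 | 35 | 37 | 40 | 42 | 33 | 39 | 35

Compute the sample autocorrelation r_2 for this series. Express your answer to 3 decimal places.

Mean ȳ = (43 + 37 + 45 + 35 + 37 + 40 + 42 + 33 + 39 + 35)/10 = 38.6000
Numerator Σ_{t=1}^{8}(y_t−ȳ)(y_{t+2}−ȳ) = 26.8800
Denominator Σ(y_t−ȳ)² = 136.4000
r_2 = 26.8800 / 136.4000 = 0.197

0.197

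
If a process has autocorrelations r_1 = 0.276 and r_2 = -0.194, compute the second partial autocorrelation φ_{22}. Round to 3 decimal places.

φ_{22} = (r_2 − r_1²) / (1 − r_1²)
r_1² = (0.276)² = 0.076176
Numerator = -0.194 − 0.0762 = -0.2702; denominator = 1 − 0.0762 = 0.9238
φ_{22} = -0.2702 / 0.9238 = -0.292

-0.292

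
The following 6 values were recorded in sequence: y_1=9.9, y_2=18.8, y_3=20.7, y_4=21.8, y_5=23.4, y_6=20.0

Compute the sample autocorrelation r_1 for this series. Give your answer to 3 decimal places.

0.194

Mean ȳ = (9.9 + 18.8 + 20.7 + 21.8 + 23.4 + 20.0)/6 = 19.1000
Numerator Σ_{t=1}^{5}(y_t−ȳ)(y_{t+1}−ȳ) = 22.0800
Denominator Σ(y_t−ȳ)² = 113.8800
r_1 = 22.0800 / 113.8800 = 0.194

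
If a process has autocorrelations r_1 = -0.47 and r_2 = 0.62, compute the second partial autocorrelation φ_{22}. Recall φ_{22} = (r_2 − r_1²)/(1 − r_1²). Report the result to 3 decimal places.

φ_{22} = (r_2 − r_1²) / (1 − r_1²)
r_1² = (-0.47)² = 0.2209
Numerator = 0.62 − 0.2209 = 0.3991; denominator = 1 − 0.2209 = 0.7791
φ_{22} = 0.3991 / 0.7791 = 0.512

0.512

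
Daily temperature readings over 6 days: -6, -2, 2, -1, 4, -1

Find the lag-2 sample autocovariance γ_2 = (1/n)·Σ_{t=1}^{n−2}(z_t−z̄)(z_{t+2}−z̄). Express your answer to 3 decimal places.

-0.204

Mean z̄ = (-6 − 2 + 2 − 1 + 4 − 1)/6 = -0.6667
Deviations: -5.3333, -1.3333, 2.6667, -0.3333, 4.6667, -0.3333
Σ_{t=1}^{4}(z_t−z̄)(z_{t+2}−z̄) = -1.2222
γ_2 = -1.2222 / 6 = -0.204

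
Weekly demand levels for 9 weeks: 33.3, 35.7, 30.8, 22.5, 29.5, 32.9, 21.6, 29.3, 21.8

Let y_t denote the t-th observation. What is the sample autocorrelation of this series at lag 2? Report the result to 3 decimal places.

-0.056

Mean ȳ = (33.3 + 35.7 + 30.8 + 22.5 + 29.5 + 32.9 + 21.6 + 29.3 + 21.8)/9 = 28.6000
Σ(y_t−ȳ)(y_{t+2}−ȳ) = (10.3400) + (-43.3100) + (1.9800) + (-26.2300) + (-6.3000) + (3.0100) + (47.6000) = -12.9100
Denominator Σ(y_t−ȳ)² = 229.5800
r_2 = -12.9100 / 229.5800 = -0.056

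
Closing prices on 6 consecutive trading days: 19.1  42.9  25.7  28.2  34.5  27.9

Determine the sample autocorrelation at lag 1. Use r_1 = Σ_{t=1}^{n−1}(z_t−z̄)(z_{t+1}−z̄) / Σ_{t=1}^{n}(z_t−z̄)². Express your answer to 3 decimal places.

Mean z̄ = (19.1 + 42.9 + 25.7 + 28.2 + 34.5 + 27.9)/6 = 29.7167
Deviations from mean: -10.6167, 13.1833, -4.0167, -1.5167, 4.7833, -1.8167
Numerator Σ_{t=1}^{5}(z_t−z̄)(z_{t+1}−z̄) = -202.7686
Denominator Σ(z_t−z̄)² = 331.1283
r_1 = -202.7686 / 331.1283 = -0.612

-0.612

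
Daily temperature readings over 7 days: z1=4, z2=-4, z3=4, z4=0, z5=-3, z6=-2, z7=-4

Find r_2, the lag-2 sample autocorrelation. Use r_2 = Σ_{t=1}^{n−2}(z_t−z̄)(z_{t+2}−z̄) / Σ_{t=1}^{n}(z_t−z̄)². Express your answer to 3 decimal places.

Mean z̄ = (4 − 4 + 4 + 0 − 3 − 2 − 4)/7 = -0.7143
Deviations from mean: 4.7143, -3.2857, 4.7143, 0.7143, -2.2857, -1.2857, -3.2857
Numerator Σ_{t=1}^{5}(z_t−z̄)(z_{t+2}−z̄) = 15.6939
Denominator Σ(z_t−z̄)² = 73.4286
r_2 = 15.6939 / 73.4286 = 0.214

0.214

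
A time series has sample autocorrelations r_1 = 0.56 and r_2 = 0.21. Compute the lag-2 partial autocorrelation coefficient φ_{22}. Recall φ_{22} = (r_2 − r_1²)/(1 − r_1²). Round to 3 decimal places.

φ_{22} = (r_2 − r_1²) / (1 − r_1²)
r_1² = (0.56)² = 0.3136
Numerator = 0.21 − 0.3136 = -0.1036; denominator = 1 − 0.3136 = 0.6864
φ_{22} = -0.1036 / 0.6864 = -0.151

-0.151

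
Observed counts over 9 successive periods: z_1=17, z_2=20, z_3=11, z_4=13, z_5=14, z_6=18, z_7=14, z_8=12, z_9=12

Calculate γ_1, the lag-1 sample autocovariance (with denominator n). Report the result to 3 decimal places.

Mean z̄ = (17 + 20 + 11 + 13 + 14 + 18 + 14 + 12 + 12)/9 = 14.5556
Σ_{t=1}^{8}(z_t−z̄)(z_{t+1}−z̄) = 4.4691
γ_1 = 4.4691 / 9 = 0.497

0.497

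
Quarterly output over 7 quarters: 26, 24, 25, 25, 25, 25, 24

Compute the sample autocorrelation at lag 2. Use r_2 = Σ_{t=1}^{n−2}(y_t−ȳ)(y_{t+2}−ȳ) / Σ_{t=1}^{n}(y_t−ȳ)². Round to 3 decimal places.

-0.014

Mean ȳ = (26 + 24 + 25 + 25 + 25 + 25 + 24)/7 = 24.8571
Numerator Σ_{t=1}^{5}(y_t−ȳ)(y_{t+2}−ȳ) = -0.0408
Denominator Σ(y_t−ȳ)² = 2.8571
r_2 = -0.0408 / 2.8571 = -0.014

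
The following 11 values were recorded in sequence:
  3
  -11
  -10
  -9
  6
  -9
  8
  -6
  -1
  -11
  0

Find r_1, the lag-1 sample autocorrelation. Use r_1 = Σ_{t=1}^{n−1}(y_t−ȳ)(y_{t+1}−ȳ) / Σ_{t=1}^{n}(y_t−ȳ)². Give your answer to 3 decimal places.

-0.423

Mean ȳ = (3 − 11 − 10 − 9 + 6 − 9 + 8 − 6 − 1 − 11 + 0)/11 = -3.6364
Numerator Σ_{t=1}^{10}(y_t−ȳ)(y_{t+1}−ȳ) = -213.5868
Denominator Σ(y_t−ȳ)² = 504.5455
r_1 = -213.5868 / 504.5455 = -0.423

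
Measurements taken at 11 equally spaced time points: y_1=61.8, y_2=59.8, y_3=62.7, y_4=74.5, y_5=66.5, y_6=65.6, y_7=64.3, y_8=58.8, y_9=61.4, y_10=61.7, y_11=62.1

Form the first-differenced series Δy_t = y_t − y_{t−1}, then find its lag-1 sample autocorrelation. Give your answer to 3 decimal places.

-0.250

First differences Δy: -2.0, 2.9, 11.8, -8.0, -0.9, -1.3, -5.5, 2.6, 0.3, 0.4
Mean of differences = 0.0300
Numerator Σ(Δy_t−Δȳ)(Δy_{t+1}−Δȳ) = -63.9179
Denominator Σ(Δy_t−Δȳ)² = 255.4010
r_1(Δy) = -63.9179 / 255.4010 = -0.250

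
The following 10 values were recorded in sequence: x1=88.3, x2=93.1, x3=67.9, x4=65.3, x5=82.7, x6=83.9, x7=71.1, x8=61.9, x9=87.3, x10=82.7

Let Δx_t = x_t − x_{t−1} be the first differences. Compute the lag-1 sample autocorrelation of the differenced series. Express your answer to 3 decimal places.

First differences Δx: 4.8, -25.2, -2.6, 17.4, 1.2, -12.8, -9.2, 25.4, -4.6
Mean of differences = -0.6222
Numerator Σ(Δx_t−Δx̄)(Δx_{t+1}−Δx̄) = -331.9160
Denominator Σ(Δx_t−Δx̄)² = 1880.3556
r_1(Δx) = -331.9160 / 1880.3556 = -0.177

-0.177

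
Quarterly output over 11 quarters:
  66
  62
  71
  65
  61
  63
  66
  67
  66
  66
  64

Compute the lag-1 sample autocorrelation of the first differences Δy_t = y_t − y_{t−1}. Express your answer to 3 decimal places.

-0.389

First differences Δy: -4, 9, -6, -4, 2, 3, 1, -1, 0, -2
Mean of differences = -0.2000
Numerator Σ(Δy_t−Δȳ)(Δy_{t+1}−Δȳ) = -65.2400
Denominator Σ(Δy_t−Δȳ)² = 167.6000
r_1(Δy) = -65.2400 / 167.6000 = -0.389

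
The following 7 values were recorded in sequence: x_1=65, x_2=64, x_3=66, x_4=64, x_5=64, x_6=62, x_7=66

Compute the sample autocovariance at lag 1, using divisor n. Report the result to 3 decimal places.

-0.598

Mean x̄ = (65 + 64 + 66 + 64 + 64 + 62 + 66)/7 = 64.4286
Deviations: 0.5714, -0.4286, 1.5714, -0.4286, -0.4286, -2.4286, 1.5714
Σ_{t=1}^{6}(x_t−x̄)(x_{t+1}−x̄) = -4.1837
γ_1 = -4.1837 / 7 = -0.598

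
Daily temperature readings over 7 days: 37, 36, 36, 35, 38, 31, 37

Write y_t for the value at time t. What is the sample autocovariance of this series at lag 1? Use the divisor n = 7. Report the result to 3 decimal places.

Mean ȳ = (37 + 36 + 36 + 35 + 38 + 31 + 37)/7 = 35.7143
Σ_{t=1}^{6}(y_t−ȳ)(y_{t+1}−ȳ) = -18.2245
γ_1 = -18.2245 / 7 = -2.603

-2.603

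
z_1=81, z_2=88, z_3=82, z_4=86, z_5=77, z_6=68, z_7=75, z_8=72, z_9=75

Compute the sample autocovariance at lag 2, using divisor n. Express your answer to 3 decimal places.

Mean z̄ = (81 + 88 + 82 + 86 + 77 + 68 + 75 + 72 + 75)/9 = 78.2222
Σ_{t=1}^{7}(z_t−z̄)(z_{t+2}−z̄) = 80.3457
γ_2 = 80.3457 / 9 = 8.927

8.927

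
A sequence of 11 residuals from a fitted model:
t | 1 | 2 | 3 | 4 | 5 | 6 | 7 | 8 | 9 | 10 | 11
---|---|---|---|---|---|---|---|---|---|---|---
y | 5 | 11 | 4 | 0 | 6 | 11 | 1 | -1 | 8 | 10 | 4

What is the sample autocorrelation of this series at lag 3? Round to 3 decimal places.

0.111

Mean ȳ = (5 + 11 + 4 + 0 + 6 + 11 + 1 − 1 + 8 + 10 + 4)/11 = 5.3636
Numerator Σ_{t=1}^{8}(y_t−ȳ)(y_{t+3}−ȳ) = 20.5124
Denominator Σ(y_t−ȳ)² = 184.5455
r_3 = 20.5124 / 184.5455 = 0.111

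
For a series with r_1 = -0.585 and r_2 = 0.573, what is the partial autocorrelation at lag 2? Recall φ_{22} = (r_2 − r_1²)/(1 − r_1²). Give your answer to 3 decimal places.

φ_{22} = (r_2 − r_1²) / (1 − r_1²)
r_1² = (-0.585)² = 0.342225
Numerator = 0.573 − 0.3422 = 0.2308; denominator = 1 − 0.3422 = 0.6578
φ_{22} = 0.2308 / 0.6578 = 0.351

0.351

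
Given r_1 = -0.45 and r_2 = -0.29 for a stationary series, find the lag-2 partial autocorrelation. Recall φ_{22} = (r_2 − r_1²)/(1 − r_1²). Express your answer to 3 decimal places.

-0.618

φ_{22} = (r_2 − r_1²) / (1 − r_1²)
r_1² = (-0.45)² = 0.2025
Numerator = -0.29 − 0.2025 = -0.4925; denominator = 1 − 0.2025 = 0.7975
φ_{22} = -0.4925 / 0.7975 = -0.618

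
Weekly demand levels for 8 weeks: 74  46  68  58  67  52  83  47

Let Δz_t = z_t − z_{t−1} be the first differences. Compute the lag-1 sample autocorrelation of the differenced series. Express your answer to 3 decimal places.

First differences Δz: -28, 22, -10, 9, -15, 31, -36
Mean of differences = -3.8571
Numerator Σ(Δz_t−Δz̄)(Δz_{t+1}−Δz̄) = -2514.1633
Denominator Σ(Δz_t−Δz̄)² = 3826.8571
r_1(Δz) = -2514.1633 / 3826.8571 = -0.657

-0.657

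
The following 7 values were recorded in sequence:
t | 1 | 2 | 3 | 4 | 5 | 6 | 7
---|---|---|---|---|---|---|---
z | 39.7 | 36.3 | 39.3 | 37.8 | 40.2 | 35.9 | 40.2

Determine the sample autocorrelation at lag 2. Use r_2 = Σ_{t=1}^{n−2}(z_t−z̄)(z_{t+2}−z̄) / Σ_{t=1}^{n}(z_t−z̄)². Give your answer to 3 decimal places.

Mean z̄ = (39.7 + 36.3 + 39.3 + 37.8 + 40.2 + 35.9 + 40.2)/7 = 38.4857
Deviations from mean: 1.2143, -2.1857, 0.8143, -0.6857, 1.7143, -2.5857, 1.7143
Numerator Σ_{t=1}^{5}(z_t−z̄)(z_{t+2}−z̄) = 8.5953
Denominator Σ(z_t−z̄)² = 19.9486
r_2 = 8.5953 / 19.9486 = 0.431

0.431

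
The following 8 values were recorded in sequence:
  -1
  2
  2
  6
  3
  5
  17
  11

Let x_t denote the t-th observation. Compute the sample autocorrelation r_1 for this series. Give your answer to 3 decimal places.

Mean x̄ = (-1 + 2 + 2 + 6 + 3 + 5 + 17 + 11)/8 = 5.6250
Deviations from mean: -6.6250, -3.6250, -3.6250, 0.3750, -2.6250, -0.6250, 11.3750, 5.3750
Numerator Σ_{t=1}^{7}(x_t−x̄)(x_{t+1}−x̄) = 90.4844
Denominator Σ(x_t−x̄)² = 235.8750
r_1 = 90.4844 / 235.8750 = 0.384

0.384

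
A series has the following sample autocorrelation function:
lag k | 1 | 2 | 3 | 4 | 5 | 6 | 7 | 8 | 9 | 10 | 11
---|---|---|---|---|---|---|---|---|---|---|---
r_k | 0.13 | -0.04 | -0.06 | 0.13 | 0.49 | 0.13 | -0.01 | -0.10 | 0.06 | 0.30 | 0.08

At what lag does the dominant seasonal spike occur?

5

The largest autocorrelation is r_5 = 0.49, with a weaker echo at lag 10 (0.30); the remaining lags stay at or below 0.13.
The dominant spike at lag 5 indicates a seasonal period of 5.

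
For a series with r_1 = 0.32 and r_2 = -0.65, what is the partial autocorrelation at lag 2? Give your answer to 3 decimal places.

φ_{22} = (r_2 − r_1²) / (1 − r_1²)
r_1² = (0.32)² = 0.1024
Numerator = -0.65 − 0.1024 = -0.7524; denominator = 1 − 0.1024 = 0.8976
φ_{22} = -0.7524 / 0.8976 = -0.838

-0.838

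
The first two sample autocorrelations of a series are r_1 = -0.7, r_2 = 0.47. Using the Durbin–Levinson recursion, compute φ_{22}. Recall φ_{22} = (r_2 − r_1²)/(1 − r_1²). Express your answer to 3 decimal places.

-0.039

φ_{22} = (r_2 − r_1²) / (1 − r_1²)
r_1² = (-0.7)² = 0.49
Numerator = 0.47 − 0.4900 = -0.0200; denominator = 1 − 0.4900 = 0.5100
φ_{22} = -0.0200 / 0.5100 = -0.039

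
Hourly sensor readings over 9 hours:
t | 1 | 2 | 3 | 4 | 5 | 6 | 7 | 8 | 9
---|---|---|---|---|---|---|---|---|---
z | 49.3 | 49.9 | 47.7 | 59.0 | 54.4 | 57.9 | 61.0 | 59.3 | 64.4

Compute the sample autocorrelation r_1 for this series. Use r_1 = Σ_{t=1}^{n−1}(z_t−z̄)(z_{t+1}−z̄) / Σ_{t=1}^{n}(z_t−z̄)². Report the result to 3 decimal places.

Mean z̄ = (49.3 + 49.9 + 47.7 + 59.0 + 54.4 + 57.9 + 61.0 + 59.3 + 64.4)/9 = 55.8778
Numerator Σ_{t=1}^{8}(z_t−z̄)(z_{t+1}−z̄) = 112.1228
Denominator Σ(z_t−z̄)² = 272.4756
r_1 = 112.1228 / 272.4756 = 0.411

0.411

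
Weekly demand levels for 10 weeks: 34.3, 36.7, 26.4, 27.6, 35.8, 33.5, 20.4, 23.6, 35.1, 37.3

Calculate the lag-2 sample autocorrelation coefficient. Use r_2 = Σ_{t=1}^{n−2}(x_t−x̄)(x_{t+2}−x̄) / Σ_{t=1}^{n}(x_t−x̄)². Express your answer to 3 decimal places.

-0.679

Mean x̄ = (34.3 + 36.7 + 26.4 + 27.6 + 35.8 + 33.5 + 20.4 + 23.6 + 35.1 + 37.3)/10 = 31.0700
Numerator Σ_{t=1}^{8}(x_t−x̄)(x_{t+2}−x̄) = -223.3008
Denominator Σ(x_t−x̄)² = 328.9610
r_2 = -223.3008 / 328.9610 = -0.679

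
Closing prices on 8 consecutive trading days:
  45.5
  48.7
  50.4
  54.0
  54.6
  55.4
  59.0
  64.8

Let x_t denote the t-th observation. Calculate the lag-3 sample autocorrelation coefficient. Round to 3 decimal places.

-0.007

Mean x̄ = (45.5 + 48.7 + 50.4 + 54.0 + 54.6 + 55.4 + 59.0 + 64.8)/8 = 54.0500
Deviations from mean: -8.5500, -5.3500, -3.6500, -0.0500, 0.5500, 1.3500, 4.9500, 10.7500
Numerator Σ_{t=1}^{5}(x_t−x̄)(x_{t+3}−x̄) = -1.7775
Denominator Σ(x_t−x̄)² = 257.2400
r_3 = -1.7775 / 257.2400 = -0.007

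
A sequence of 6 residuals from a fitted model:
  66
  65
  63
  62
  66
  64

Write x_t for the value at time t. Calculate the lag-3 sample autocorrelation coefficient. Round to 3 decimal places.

Mean x̄ = (66 + 65 + 63 + 62 + 66 + 64)/6 = 64.3333
Deviations from mean: 1.6667, 0.6667, -1.3333, -2.3333, 1.6667, -0.3333
Numerator Σ_{t=1}^{3}(x_t−x̄)(x_{t+3}−x̄) = -2.3333
Denominator Σ(x_t−x̄)² = 13.3333
r_3 = -2.3333 / 13.3333 = -0.175

-0.175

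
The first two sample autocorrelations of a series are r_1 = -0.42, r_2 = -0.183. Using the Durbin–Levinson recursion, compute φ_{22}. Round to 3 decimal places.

φ_{22} = (r_2 − r_1²) / (1 − r_1²)
r_1² = (-0.42)² = 0.1764
Numerator = -0.183 − 0.1764 = -0.3594; denominator = 1 − 0.1764 = 0.8236
φ_{22} = -0.3594 / 0.8236 = -0.436

-0.436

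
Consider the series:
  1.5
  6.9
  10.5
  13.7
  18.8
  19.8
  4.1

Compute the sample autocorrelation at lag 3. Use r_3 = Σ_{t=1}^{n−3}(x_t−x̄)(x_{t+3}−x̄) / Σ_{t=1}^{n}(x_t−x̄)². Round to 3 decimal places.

-0.267

Mean x̄ = (1.5 + 6.9 + 10.5 + 13.7 + 18.8 + 19.8 + 4.1)/7 = 10.7571
Deviations from mean: -9.2571, -3.8571, -0.2571, 2.9429, 8.0429, 9.0429, -6.6571
Σ(x_t−x̄)(x_{t+3}−x̄) = (-27.2424) + (-31.0224) + (-2.3253) + (-19.5910) = -80.1812
Denominator Σ(x_t−x̄)² = 300.0771
r_3 = -80.1812 / 300.0771 = -0.267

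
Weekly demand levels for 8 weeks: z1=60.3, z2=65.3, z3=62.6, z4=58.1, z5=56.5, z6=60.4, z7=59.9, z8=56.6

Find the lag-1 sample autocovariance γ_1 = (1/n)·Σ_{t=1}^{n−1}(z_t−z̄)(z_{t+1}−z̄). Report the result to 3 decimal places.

Mean z̄ = (60.3 + 65.3 + 62.6 + 58.1 + 56.5 + 60.4 + 59.9 + 56.6)/8 = 59.9625
Σ_{t=1}^{7}(z_t−z̄)(z_{t+1}−z̄) = 16.0836
γ_1 = 16.0836 / 8 = 2.010

2.010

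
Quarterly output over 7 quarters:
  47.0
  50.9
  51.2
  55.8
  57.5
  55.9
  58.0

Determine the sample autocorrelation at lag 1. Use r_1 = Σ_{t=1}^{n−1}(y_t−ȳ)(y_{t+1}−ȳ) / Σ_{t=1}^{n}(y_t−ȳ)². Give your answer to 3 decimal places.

Mean ȳ = (47.0 + 50.9 + 51.2 + 55.8 + 57.5 + 55.9 + 58.0)/7 = 53.7571
Σ(y_t−ȳ)(y_{t+1}−ȳ) = (19.3061) + (7.3061) + (-5.2239) + (7.6461) + (8.0204) + (9.0918) = 46.1467
Denominator Σ(y_t−ȳ)² = 101.1371
r_1 = 46.1467 / 101.1371 = 0.456

0.456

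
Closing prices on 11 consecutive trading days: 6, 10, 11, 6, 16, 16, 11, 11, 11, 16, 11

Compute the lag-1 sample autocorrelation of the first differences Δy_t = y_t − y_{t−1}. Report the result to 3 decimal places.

First differences Δy: 4, 1, -5, 10, 0, -5, 0, 0, 5, -5
Mean of differences = 0.5000
Numerator Σ(Δy_t−Δȳ)(Δy_{t+1}−Δȳ) = -79.2500
Denominator Σ(Δy_t−Δȳ)² = 214.5000
r_1(Δy) = -79.2500 / 214.5000 = -0.369

-0.369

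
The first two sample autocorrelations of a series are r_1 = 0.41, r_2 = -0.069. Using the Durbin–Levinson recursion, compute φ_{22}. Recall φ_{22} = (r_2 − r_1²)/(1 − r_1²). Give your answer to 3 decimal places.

φ_{22} = (r_2 − r_1²) / (1 − r_1²)
r_1² = (0.41)² = 0.1681
Numerator = -0.069 − 0.1681 = -0.2371; denominator = 1 − 0.1681 = 0.8319
φ_{22} = -0.2371 / 0.8319 = -0.285

-0.285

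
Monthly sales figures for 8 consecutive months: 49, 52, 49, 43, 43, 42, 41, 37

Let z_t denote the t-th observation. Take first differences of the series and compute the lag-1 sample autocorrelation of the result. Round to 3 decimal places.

-0.152

First differences Δz: 3, -3, -6, 0, -1, -1, -4
Mean of differences = -1.7143
Numerator Σ(Δz_t−Δz̄)(Δz_{t+1}−Δz̄) = -7.7959
Denominator Σ(Δz_t−Δz̄)² = 51.4286
r_1(Δz) = -7.7959 / 51.4286 = -0.152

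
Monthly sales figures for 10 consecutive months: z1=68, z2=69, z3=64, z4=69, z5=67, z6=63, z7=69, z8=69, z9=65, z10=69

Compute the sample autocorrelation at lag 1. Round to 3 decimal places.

-0.440

Mean z̄ = (68 + 69 + 64 + 69 + 67 + 63 + 69 + 69 + 65 + 69)/10 = 67.2000
Numerator Σ_{t=1}^{9}(z_t−z̄)(z_{t+1}−z̄) = -21.8400
Denominator Σ(z_t−z̄)² = 49.6000
r_1 = -21.8400 / 49.6000 = -0.440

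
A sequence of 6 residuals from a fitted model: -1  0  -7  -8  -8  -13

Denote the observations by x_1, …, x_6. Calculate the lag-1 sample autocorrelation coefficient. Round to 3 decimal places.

Mean x̄ = (-1 + 0 − 7 − 8 − 8 − 13)/6 = -6.1667
Deviations from mean: 5.1667, 6.1667, -0.8333, -1.8333, -1.8333, -6.8333
Numerator Σ_{t=1}^{5}(x_t−x̄)(x_{t+1}−x̄) = 44.1389
Denominator Σ(x_t−x̄)² = 118.8333
r_1 = 44.1389 / 118.8333 = 0.371

0.371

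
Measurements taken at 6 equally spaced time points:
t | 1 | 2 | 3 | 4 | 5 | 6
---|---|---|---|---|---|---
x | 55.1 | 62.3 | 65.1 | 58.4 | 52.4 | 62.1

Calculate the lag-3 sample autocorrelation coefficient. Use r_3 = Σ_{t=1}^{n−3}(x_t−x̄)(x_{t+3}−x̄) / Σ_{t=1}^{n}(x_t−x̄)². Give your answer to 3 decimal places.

Mean x̄ = (55.1 + 62.3 + 65.1 + 58.4 + 52.4 + 62.1)/6 = 59.2333
Numerator Σ_{t=1}^{3}(x_t−x̄)(x_{t+3}−x̄) = -0.6933
Denominator Σ(x_t−x̄)² = 116.5133
r_3 = -0.6933 / 116.5133 = -0.006

-0.006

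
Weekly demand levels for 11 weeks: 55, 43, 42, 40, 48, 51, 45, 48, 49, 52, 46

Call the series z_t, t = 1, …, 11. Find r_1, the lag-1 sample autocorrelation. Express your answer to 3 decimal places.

0.087

Mean z̄ = (55 + 43 + 42 + 40 + 48 + 51 + 45 + 48 + 49 + 52 + 46)/11 = 47.1818
Numerator Σ_{t=1}^{10}(z_t−z̄)(z_{t+1}−z̄) = 17.8760
Denominator Σ(z_t−z̄)² = 205.6364
r_1 = 17.8760 / 205.6364 = 0.087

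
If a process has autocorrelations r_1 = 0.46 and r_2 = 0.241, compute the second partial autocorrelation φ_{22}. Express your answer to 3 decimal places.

0.037

φ_{22} = (r_2 − r_1²) / (1 − r_1²)
r_1² = (0.46)² = 0.2116
Numerator = 0.241 − 0.2116 = 0.0294; denominator = 1 − 0.2116 = 0.7884
φ_{22} = 0.0294 / 0.7884 = 0.037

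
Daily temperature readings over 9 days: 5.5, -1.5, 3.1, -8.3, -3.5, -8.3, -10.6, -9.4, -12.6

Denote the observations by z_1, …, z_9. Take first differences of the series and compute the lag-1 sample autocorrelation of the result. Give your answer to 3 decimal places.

First differences Δz: -7.0, 4.6, -11.4, 4.8, -4.8, -2.3, 1.2, -3.2
Mean of differences = -2.2625
Numerator Σ(Δz_t−Δz̄)(Δz_{t+1}−Δz̄) = -180.9527
Denominator Σ(Δz_t−Δz̄)² = 222.2188
r_1(Δz) = -180.9527 / 222.2188 = -0.814

-0.814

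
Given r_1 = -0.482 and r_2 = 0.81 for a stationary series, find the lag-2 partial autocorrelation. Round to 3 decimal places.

φ_{22} = (r_2 − r_1²) / (1 − r_1²)
r_1² = (-0.482)² = 0.232324
Numerator = 0.81 − 0.2323 = 0.5777; denominator = 1 − 0.2323 = 0.7677
φ_{22} = 0.5777 / 0.7677 = 0.752

0.752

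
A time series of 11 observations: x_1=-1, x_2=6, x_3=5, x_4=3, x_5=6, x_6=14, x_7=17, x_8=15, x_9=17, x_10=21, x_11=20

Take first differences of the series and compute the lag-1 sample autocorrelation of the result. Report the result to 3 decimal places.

-0.042

First differences Δx: 7, -1, -2, 3, 8, 3, -2, 2, 4, -1
Mean of differences = 2.1000
Numerator Σ(Δx_t−Δx̄)(Δx_{t+1}−Δx̄) = -4.9100
Denominator Σ(Δx_t−Δx̄)² = 116.9000
r_1(Δx) = -4.9100 / 116.9000 = -0.042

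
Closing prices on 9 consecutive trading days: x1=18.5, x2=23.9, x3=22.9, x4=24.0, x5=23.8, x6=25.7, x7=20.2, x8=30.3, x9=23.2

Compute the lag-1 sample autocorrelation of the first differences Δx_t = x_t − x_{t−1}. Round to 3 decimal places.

-0.693

First differences Δx: 5.4, -1.0, 1.1, -0.2, 1.9, -5.5, 10.1, -7.1
Mean of differences = 0.5875
Numerator Σ(Δx_t−Δx̄)(Δx_{t+1}−Δx̄) = -148.9152
Denominator Σ(Δx_t−Δx̄)² = 214.9288
r_1(Δx) = -148.9152 / 214.9288 = -0.693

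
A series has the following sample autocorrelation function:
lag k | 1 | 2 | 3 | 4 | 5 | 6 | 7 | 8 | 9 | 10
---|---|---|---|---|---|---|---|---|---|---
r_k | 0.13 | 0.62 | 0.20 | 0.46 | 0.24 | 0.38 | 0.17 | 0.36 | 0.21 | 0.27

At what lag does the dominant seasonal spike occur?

The largest autocorrelation is r_2 = 0.62, with weaker echoes at lags 4 (0.46), 6 (0.38), 8 (0.36) and 10 (0.27); the remaining lags stay at or below 0.24.
The dominant spike at lag 2 indicates a seasonal period of 2.

2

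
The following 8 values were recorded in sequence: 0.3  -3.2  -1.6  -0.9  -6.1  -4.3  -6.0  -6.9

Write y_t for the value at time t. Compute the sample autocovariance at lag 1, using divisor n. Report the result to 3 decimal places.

Mean ȳ = (0.3 − 3.2 − 1.6 − 0.9 − 6.1 − 4.3 − 6.0 − 6.9)/8 = -3.5875
Deviations: 3.8875, 0.3875, 1.9875, 2.6875, -2.5125, -0.7125, -2.4125, -3.3125
Σ_{t=1}^{7}(y_t−ȳ)(y_{t+1}−ȳ) = 12.3661
γ_1 = 12.3661 / 8 = 1.546

1.546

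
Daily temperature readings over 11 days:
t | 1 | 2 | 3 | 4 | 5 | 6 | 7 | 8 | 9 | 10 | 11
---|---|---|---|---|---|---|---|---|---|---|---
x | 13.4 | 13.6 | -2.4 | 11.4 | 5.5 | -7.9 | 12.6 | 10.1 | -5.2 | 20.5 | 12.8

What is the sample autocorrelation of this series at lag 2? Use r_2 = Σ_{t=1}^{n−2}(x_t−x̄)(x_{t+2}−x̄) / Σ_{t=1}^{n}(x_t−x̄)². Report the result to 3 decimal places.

Mean x̄ = (13.4 + 13.6 − 2.4 + 11.4 + 5.5 − 7.9 + 12.6 + 10.1 − 5.2 + 20.5 + 12.8)/11 = 7.6727
Numerator Σ_{t=1}^{9}(x_t−x̄)(x_{t+2}−x̄) = -218.5542
Denominator Σ(x_t−x̄)² = 817.2218
r_2 = -218.5542 / 817.2218 = -0.267

-0.267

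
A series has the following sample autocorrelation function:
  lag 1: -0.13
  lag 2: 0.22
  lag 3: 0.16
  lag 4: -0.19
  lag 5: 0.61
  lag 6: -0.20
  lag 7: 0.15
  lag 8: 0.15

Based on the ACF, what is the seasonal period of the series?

5

The largest autocorrelation is r_5 = 0.61; the remaining lags stay at or below 0.22.
The dominant spike at lag 5 indicates a seasonal period of 5.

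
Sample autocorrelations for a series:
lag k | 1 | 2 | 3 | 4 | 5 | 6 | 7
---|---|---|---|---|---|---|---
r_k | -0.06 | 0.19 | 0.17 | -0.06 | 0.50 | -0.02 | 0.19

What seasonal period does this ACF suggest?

The largest autocorrelation is r_5 = 0.50; the remaining lags stay at or below 0.19.
The dominant spike at lag 5 indicates a seasonal period of 5.

5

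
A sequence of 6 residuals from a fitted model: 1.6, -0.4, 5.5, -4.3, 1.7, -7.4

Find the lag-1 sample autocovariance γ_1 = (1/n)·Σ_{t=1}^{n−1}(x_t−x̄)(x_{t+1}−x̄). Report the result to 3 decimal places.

Mean x̄ = (1.6 − 0.4 + 5.5 − 4.3 + 1.7 − 7.4)/6 = -0.5500
Σ_{t=1}^{5}(x_t−x̄)(x_{t+1}−x̄) = -45.3075
γ_1 = -45.3075 / 6 = -7.551

-7.551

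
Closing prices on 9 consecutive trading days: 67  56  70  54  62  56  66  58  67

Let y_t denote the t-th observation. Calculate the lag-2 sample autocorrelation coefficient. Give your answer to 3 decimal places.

Mean ȳ = (67 + 56 + 70 + 54 + 62 + 56 + 66 + 58 + 67)/9 = 61.7778
Numerator Σ_{t=1}^{7}(y_t−ȳ)(y_{t+2}−ȳ) = 179.4568
Denominator Σ(y_t−ȳ)² = 281.5556
r_2 = 179.4568 / 281.5556 = 0.637

0.637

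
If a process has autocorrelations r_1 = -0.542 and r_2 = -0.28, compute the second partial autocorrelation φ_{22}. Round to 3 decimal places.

-0.812

φ_{22} = (r_2 − r_1²) / (1 − r_1²)
r_1² = (-0.542)² = 0.293764
Numerator = -0.28 − 0.2938 = -0.5738; denominator = 1 − 0.2938 = 0.7062
φ_{22} = -0.5738 / 0.7062 = -0.812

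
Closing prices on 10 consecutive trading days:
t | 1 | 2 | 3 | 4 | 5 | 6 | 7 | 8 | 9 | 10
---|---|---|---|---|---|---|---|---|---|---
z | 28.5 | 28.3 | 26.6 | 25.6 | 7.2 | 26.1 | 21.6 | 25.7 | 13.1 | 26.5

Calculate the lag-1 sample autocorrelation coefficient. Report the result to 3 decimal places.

-0.225

Mean z̄ = (28.5 + 28.3 + 26.6 + 25.6 + 7.2 + 26.1 + 21.6 + 25.7 + 13.1 + 26.5)/10 = 22.9200
Numerator Σ_{t=1}^{9}(z_t−z̄)(z_{t+1}−z̄) = -102.7604
Denominator Σ(z_t−z̄)² = 456.7560
r_1 = -102.7604 / 456.7560 = -0.225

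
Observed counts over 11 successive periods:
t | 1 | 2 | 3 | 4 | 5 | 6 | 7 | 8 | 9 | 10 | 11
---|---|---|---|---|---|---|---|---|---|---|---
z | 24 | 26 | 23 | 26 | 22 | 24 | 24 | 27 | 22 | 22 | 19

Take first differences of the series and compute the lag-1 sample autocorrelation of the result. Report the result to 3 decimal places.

-0.633

First differences Δz: 2, -3, 3, -4, 2, 0, 3, -5, 0, -3
Mean of differences = -0.5000
Numerator Σ(Δz_t−Δz̄)(Δz_{t+1}−Δz̄) = -52.2500
Denominator Σ(Δz_t−Δz̄)² = 82.5000
r_1(Δz) = -52.2500 / 82.5000 = -0.633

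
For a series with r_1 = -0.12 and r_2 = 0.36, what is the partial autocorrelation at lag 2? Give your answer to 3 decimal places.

φ_{22} = (r_2 − r_1²) / (1 − r_1²)
r_1² = (-0.12)² = 0.0144
Numerator = 0.36 − 0.0144 = 0.3456; denominator = 1 − 0.0144 = 0.9856
φ_{22} = 0.3456 / 0.9856 = 0.351

0.351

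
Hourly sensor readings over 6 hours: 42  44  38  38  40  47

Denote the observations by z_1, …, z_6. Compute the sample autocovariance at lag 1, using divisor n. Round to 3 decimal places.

Mean z̄ = (42 + 44 + 38 + 38 + 40 + 47)/6 = 41.5000
Σ_{t=1}^{5}(z_t−z̄)(z_{t+1}−z̄) = 1.7500
γ_1 = 1.7500 / 6 = 0.292

0.292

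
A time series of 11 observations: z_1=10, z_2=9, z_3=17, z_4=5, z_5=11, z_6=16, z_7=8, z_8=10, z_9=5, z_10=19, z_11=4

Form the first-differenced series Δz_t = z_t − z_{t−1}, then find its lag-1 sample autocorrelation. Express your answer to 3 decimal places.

First differences Δz: -1, 8, -12, 6, 5, -8, 2, -5, 14, -15
Mean of differences = -0.6000
Numerator Σ(Δz_t−Δz̄)(Δz_{t+1}−Δz̄) = -486.3600
Denominator Σ(Δz_t−Δz̄)² = 780.4000
r_1(Δz) = -486.3600 / 780.4000 = -0.623

-0.623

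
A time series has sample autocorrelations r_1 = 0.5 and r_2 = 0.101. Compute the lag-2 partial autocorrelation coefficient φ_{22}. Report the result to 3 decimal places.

-0.199

φ_{22} = (r_2 − r_1²) / (1 − r_1²)
r_1² = (0.5)² = 0.25
Numerator = 0.101 − 0.2500 = -0.1490; denominator = 1 − 0.2500 = 0.7500
φ_{22} = -0.1490 / 0.7500 = -0.199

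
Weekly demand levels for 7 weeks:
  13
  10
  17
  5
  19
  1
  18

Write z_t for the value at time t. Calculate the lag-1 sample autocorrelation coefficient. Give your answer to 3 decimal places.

Mean z̄ = (13 + 10 + 17 + 5 + 19 + 1 + 18)/7 = 11.8571
Deviations from mean: 1.1429, -1.8571, 5.1429, -6.8571, 7.1429, -10.8571, 6.1429
Σ(z_t−z̄)(z_{t+1}−z̄) = (-2.1224) + (-9.5510) + (-35.2653) + (-48.9796) + (-77.5510) + (-66.6939) = -240.1633
Denominator Σ(z_t−z̄)² = 284.8571
r_1 = -240.1633 / 284.8571 = -0.843

-0.843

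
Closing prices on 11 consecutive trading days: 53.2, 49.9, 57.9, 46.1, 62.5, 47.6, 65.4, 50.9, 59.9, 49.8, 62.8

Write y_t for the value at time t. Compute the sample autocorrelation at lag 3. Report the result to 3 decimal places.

-0.622

Mean ȳ = (53.2 + 49.9 + 57.9 + 46.1 + 62.5 + 47.6 + 65.4 + 50.9 + 59.9 + 49.8 + 62.8)/11 = 55.0909
Numerator Σ_{t=1}^{8}(y_t−ȳ)(y_{t+3}−ȳ) = -289.1175
Denominator Σ(y_t−ȳ)² = 464.6491
r_3 = -289.1175 / 464.6491 = -0.622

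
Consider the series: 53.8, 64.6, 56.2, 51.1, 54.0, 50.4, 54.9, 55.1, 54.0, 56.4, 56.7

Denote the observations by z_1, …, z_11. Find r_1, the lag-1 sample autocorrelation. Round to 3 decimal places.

0.035

Mean z̄ = (53.8 + 64.6 + 56.2 + 51.1 + 54.0 + 50.4 + 54.9 + 55.1 + 54.0 + 56.4 + 56.7)/11 = 55.2000
Numerator Σ_{t=1}^{10}(z_t−z̄)(z_{t+1}−z̄) = 4.7700
Denominator Σ(z_t−z̄)² = 137.8400
r_1 = 4.7700 / 137.8400 = 0.035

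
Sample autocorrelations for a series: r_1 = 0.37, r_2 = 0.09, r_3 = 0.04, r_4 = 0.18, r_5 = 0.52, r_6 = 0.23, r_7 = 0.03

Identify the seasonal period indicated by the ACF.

The largest autocorrelation is r_5 = 0.52; the remaining lags stay at or below 0.37. The elevated value at lag 1 (0.37), dropping to 0.09 at lag 2, reflects decaying short-term dependence rather than seasonality.
The dominant spike at lag 5 indicates a seasonal period of 5.

5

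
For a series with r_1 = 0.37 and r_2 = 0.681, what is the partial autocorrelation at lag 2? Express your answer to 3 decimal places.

φ_{22} = (r_2 − r_1²) / (1 − r_1²)
r_1² = (0.37)² = 0.1369
Numerator = 0.681 − 0.1369 = 0.5441; denominator = 1 − 0.1369 = 0.8631
φ_{22} = 0.5441 / 0.8631 = 0.630

0.630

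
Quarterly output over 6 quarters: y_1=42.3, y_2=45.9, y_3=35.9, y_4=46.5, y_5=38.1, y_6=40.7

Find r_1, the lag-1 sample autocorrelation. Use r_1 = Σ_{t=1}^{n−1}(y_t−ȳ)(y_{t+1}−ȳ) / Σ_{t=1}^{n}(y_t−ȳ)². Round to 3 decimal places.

Mean ȳ = (42.3 + 45.9 + 35.9 + 46.5 + 38.1 + 40.7)/6 = 41.5667
Deviations from mean: 0.7333, 4.3333, -5.6667, 4.9333, -3.4667, -0.8667
Σ(y_t−ȳ)(y_{t+1}−ȳ) = (3.1778) + (-24.5556) + (-27.9556) + (-17.1022) + (3.0044) = -63.4311
Denominator Σ(y_t−ȳ)² = 88.5333
r_1 = -63.4311 / 88.5333 = -0.716

-0.716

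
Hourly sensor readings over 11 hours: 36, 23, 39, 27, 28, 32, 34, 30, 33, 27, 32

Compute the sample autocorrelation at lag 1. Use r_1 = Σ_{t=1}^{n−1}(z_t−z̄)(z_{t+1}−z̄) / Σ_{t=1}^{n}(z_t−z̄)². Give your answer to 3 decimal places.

-0.671

Mean z̄ = (36 + 23 + 39 + 27 + 28 + 32 + 34 + 30 + 33 + 27 + 32)/11 = 31.0000
Numerator Σ_{t=1}^{10}(z_t−z̄)(z_{t+1}−z̄) = -141.0000
Denominator Σ(z_t−z̄)² = 210.0000
r_1 = -141.0000 / 210.0000 = -0.671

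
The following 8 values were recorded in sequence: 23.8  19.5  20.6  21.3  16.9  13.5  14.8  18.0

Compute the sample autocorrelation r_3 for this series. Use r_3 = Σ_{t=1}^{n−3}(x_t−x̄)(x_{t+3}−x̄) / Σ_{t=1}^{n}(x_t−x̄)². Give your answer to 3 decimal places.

-0.083

Mean x̄ = (23.8 + 19.5 + 20.6 + 21.3 + 16.9 + 13.5 + 14.8 + 18.0)/8 = 18.5500
Deviations from mean: 5.2500, 0.9500, 2.0500, 2.7500, -1.6500, -5.0500, -3.7500, -0.5500
Σ(x_t−x̄)(x_{t+3}−x̄) = (14.4375) + (-1.5675) + (-10.3525) + (-10.3125) + (0.9075) = -6.8875
Denominator Σ(x_t−x̄)² = 82.8200
r_3 = -6.8875 / 82.8200 = -0.083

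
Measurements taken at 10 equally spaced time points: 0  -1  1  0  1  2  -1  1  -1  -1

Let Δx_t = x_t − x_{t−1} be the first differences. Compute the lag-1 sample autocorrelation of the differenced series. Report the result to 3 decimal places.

First differences Δx: -1, 2, -1, 1, 1, -3, 2, -2, 0
Mean of differences = -0.1111
Numerator Σ(Δx_t−Δx̄)(Δx_{t+1}−Δx̄) = -17.0123
Denominator Σ(Δx_t−Δx̄)² = 24.8889
r_1(Δx) = -17.0123 / 24.8889 = -0.684

-0.684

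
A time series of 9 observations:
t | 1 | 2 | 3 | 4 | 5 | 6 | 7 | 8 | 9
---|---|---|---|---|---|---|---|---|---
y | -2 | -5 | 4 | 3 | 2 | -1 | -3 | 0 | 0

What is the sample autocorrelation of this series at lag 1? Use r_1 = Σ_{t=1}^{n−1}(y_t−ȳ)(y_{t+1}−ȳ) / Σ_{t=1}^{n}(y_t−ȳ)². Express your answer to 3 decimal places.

0.132

Mean ȳ = (-2 − 5 + 4 + 3 + 2 − 1 − 3 + 0 + 0)/9 = -0.2222
Numerator Σ_{t=1}^{8}(y_t−ȳ)(y_{t+1}−ȳ) = 8.9506
Denominator Σ(y_t−ȳ)² = 67.5556
r_1 = 8.9506 / 67.5556 = 0.132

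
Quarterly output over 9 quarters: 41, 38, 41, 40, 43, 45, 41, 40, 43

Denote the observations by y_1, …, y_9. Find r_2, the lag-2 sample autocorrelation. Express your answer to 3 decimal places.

-0.203

Mean ȳ = (41 + 38 + 41 + 40 + 43 + 45 + 41 + 40 + 43)/9 = 41.3333
Σ(y_t−ȳ)(y_{t+2}−ȳ) = (0.1111) + (4.4444) + (-0.5556) + (-4.8889) + (-0.5556) + (-4.8889) + (-0.5556) = -6.8889
Denominator Σ(y_t−ȳ)² = 34.0000
r_2 = -6.8889 / 34.0000 = -0.203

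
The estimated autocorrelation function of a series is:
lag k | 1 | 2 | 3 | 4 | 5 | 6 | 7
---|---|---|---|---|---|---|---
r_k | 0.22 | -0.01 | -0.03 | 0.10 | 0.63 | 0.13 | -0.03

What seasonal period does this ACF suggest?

The largest autocorrelation is r_5 = 0.63; the remaining lags stay at or below 0.22.
The dominant spike at lag 5 indicates a seasonal period of 5.

5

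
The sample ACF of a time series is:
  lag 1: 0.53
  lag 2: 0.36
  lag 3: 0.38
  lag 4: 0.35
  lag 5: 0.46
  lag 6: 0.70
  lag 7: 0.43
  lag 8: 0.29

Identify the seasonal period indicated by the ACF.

The largest autocorrelation is r_6 = 0.70; the remaining lags stay at or below 0.53. The elevated value at lag 1 (0.53), dropping to 0.36 at lag 2, reflects decaying short-term dependence rather than seasonality.
The dominant spike at lag 6 indicates a seasonal period of 6.

6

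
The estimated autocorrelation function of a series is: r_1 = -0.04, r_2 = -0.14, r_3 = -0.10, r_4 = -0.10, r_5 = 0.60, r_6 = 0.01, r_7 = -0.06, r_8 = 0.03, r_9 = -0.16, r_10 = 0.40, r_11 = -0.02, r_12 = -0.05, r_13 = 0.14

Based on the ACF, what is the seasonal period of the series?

5

The largest autocorrelation is r_5 = 0.60, with a weaker echo at lag 10 (0.40); the remaining lags stay at or below 0.14.
The dominant spike at lag 5 indicates a seasonal period of 5.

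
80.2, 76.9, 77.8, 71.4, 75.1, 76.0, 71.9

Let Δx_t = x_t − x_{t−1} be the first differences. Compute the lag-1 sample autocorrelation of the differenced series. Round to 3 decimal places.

First differences Δx: -3.3, 0.9, -6.4, 3.7, 0.9, -4.1
Mean of differences = -1.3833
Numerator Σ(Δx_t−Δx̄)(Δx_{t+1}−Δx̄) = -35.9286
Denominator Σ(Δx_t−Δx̄)² = 72.4883
r_1(Δx) = -35.9286 / 72.4883 = -0.496

-0.496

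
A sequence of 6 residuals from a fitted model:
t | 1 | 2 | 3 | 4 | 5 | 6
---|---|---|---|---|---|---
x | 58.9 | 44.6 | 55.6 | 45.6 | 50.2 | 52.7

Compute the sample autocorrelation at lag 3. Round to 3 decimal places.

Mean x̄ = (58.9 + 44.6 + 55.6 + 45.6 + 50.2 + 52.7)/6 = 51.2667
Deviations from mean: 7.6333, -6.6667, 4.3333, -5.6667, -1.0667, 1.4333
Σ(x_t−x̄)(x_{t+3}−x̄) = (-43.2556) + (7.1111) + (6.2111) = -29.9333
Denominator Σ(x_t−x̄)² = 156.7933
r_3 = -29.9333 / 156.7933 = -0.191

-0.191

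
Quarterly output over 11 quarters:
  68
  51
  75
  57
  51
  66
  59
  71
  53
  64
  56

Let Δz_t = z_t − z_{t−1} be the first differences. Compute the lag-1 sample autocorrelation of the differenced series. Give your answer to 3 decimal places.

First differences Δz: -17, 24, -18, -6, 15, -7, 12, -18, 11, -8
Mean of differences = -1.2000
Numerator Σ(Δz_t−Δz̄)(Δz_{t+1}−Δz̄) = -1498.8400
Denominator Σ(Δz_t−Δz̄)² = 2137.6000
r_1(Δz) = -1498.8400 / 2137.6000 = -0.701

-0.701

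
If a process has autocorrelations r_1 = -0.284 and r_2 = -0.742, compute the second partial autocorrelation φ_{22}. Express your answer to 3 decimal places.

-0.895

φ_{22} = (r_2 − r_1²) / (1 − r_1²)
r_1² = (-0.284)² = 0.080656
Numerator = -0.742 − 0.0807 = -0.8227; denominator = 1 − 0.0807 = 0.9193
φ_{22} = -0.8227 / 0.9193 = -0.895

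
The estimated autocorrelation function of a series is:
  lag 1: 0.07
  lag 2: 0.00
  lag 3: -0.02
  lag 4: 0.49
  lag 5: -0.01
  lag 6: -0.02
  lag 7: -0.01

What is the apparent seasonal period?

The largest autocorrelation is r_4 = 0.49; the remaining lags stay at or below 0.07.
The dominant spike at lag 4 indicates a seasonal period of 4.

4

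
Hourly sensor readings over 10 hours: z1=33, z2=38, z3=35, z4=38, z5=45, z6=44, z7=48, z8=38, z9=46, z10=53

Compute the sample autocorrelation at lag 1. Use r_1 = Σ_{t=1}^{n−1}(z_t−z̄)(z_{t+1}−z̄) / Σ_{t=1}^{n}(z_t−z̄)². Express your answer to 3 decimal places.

0.278

Mean z̄ = (33 + 38 + 35 + 38 + 45 + 44 + 48 + 38 + 46 + 53)/10 = 41.8000
Numerator Σ_{t=1}^{9}(z_t−z̄)(z_{t+1}−z̄) = 101.1600
Denominator Σ(z_t−z̄)² = 363.6000
r_1 = 101.1600 / 363.6000 = 0.278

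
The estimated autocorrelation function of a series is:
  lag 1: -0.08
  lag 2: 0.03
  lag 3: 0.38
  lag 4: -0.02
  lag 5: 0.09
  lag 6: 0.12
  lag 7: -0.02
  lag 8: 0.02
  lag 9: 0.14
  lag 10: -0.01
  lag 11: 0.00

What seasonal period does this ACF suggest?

The largest autocorrelation is r_3 = 0.38; the remaining lags stay at or below 0.14.
The dominant spike at lag 3 indicates a seasonal period of 3.

3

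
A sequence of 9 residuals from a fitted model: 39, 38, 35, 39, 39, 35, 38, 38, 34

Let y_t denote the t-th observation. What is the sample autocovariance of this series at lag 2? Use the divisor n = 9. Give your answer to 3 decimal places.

-1.480

Mean ȳ = (39 + 38 + 35 + 39 + 39 + 35 + 38 + 38 + 34)/9 = 37.2222
Σ_{t=1}^{7}(y_t−ȳ)(y_{t+2}−ȳ) = -13.3210
γ_2 = -13.3210 / 9 = -1.480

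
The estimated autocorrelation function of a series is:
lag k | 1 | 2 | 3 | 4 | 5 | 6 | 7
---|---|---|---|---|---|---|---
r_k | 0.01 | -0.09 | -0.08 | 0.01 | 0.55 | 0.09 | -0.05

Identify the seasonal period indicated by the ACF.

The largest autocorrelation is r_5 = 0.55; the remaining lags stay at or below 0.09.
The dominant spike at lag 5 indicates a seasonal period of 5.

5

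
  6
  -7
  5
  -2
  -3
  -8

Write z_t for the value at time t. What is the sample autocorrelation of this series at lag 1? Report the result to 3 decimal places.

Mean z̄ = (6 − 7 + 5 − 2 − 3 − 8)/6 = -1.5000
Deviations from mean: 7.5000, -5.5000, 6.5000, -0.5000, -1.5000, -6.5000
Σ(z_t−z̄)(z_{t+1}−z̄) = (-41.2500) + (-35.7500) + (-3.2500) + (0.7500) + (9.7500) = -69.7500
Denominator Σ(z_t−z̄)² = 173.5000
r_1 = -69.7500 / 173.5000 = -0.402

-0.402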